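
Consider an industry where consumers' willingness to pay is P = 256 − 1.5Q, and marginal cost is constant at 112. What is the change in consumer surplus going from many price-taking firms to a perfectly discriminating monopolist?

Consumer surplus falls by 6912

Perfect competition: P = MC = 112, so 256 − 1.5Q = 112 and Q = 96.
CS = ½·(256 − 112)·96 = 6912.
Under first-degree price discrimination the firm charges each unit its demand price and produces up to where P = MC, i.e. Q = 96. Consumer surplus is zero; producer surplus equals total surplus.
CS = 0.
Change in consumer surplus: 0 − 6912 = −6912.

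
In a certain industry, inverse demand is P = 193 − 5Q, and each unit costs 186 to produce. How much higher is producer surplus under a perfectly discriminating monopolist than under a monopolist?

The monopolist equates marginal revenue to marginal cost: 193 − 10Q = 186, so Q = 0.7. From demand, P = 189.5.
PS = (189.5 − 186)·0.7 = 2.45.
A perfectly discriminating monopolist sells every unit with P(Q) ≥ MC(Q), so output equals the competitive quantity Q = 1.4. Each buyer pays their reservation price, so CS = 0 and the firm captures all surplus.
PS = ½·(193 − 186)·1.4 = 4.9.
Change in producer surplus: 4.9 − 2.45 = 2.45.

Producer surplus rises by 2.45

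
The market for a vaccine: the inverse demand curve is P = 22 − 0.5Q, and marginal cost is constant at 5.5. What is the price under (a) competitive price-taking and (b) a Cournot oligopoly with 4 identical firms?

Competition: P = 5.5; Cournot: P = 8.8

Perfect competition: P = MC = 5.5, so 22 − 0.5Q = 5.5 and Q = 33.
With 4 symmetric Cournot firms, each firm's FOC gives 22 − 2.5q = 5.5, so q = 6.6, Q = 4·6.6 = 26.4, and P = 8.8.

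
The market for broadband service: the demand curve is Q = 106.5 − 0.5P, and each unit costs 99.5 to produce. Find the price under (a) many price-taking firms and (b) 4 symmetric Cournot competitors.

Competition: P = 99.5; Cournot: P = 122.2

Inverting demand: P = 213 − 2Q.
Competitive firms price at marginal cost: P = 99.5, giving Q = 56.75.
With 4 symmetric Cournot firms, each firm's FOC gives 213 − 10q = 99.5, so q = 11.35, Q = 4·11.35 = 45.4, and P = 122.2.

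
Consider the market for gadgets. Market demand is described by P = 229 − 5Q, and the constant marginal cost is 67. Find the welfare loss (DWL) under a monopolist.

DWL = 656.1

Competitive firms price at marginal cost: P = 67, giving Q = 32.4.
Monopoly sets MR = MC: 229 − 10Q = 67 ⇒ Q = 16.2, P = 229 − 5·16.2 = 148.
DWL is the triangle between Q = 16.2 and Q = 32.4: ½·(32.4 − 16.2)·(148 − 67) = 656.1.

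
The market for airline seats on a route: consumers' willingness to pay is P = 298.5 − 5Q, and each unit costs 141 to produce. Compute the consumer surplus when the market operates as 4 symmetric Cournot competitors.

In a 4-firm Cournot equilibrium, symmetry and the first-order condition give q = (298.5 − 141)/(25) = 6.3. So Q = 25.2 and P = 172.5.
CS = ½·(298.5 − 172.5)·25.2 = 1587.6.

CS = 1587.6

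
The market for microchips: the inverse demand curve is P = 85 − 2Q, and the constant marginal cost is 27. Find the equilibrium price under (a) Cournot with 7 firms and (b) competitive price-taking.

Cournot with 7 identical firms: the symmetric best-response condition is 85 − 16q = 27. Each firm produces q = 3.625, total output Q = 25.375, price P = 34.25.
Under competition P = MC = 27, so Q = (85 − 27)/2 = 29.

Cournot: P = 34.25; Competition: P = 27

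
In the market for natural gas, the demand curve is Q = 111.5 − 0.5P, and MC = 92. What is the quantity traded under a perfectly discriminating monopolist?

Q = 65.5

Inverting demand: P = 223 − 2Q.
Under first-degree price discrimination the firm charges each unit its demand price and produces up to where P = MC, i.e. Q = 65.5. Consumer surplus is zero; producer surplus equals total surplus.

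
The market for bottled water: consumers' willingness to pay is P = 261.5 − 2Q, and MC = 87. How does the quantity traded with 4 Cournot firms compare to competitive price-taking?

Cournot: Q = 69.8; Competition: Q = 87.25

With 4 symmetric Cournot firms, each firm's FOC gives 261.5 − 10q = 87, so q = 17.45, Q = 4·17.45 = 69.8, and P = 121.9.
Under competition P = MC = 87, so Q = (261.5 − 87)/2 = 87.25.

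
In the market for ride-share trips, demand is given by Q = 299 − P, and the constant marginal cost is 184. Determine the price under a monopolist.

P = 241.5

Inverting demand: P = 299 − Q.
A monopolist chooses Q where MR = MC. MR = 299 − 2Q; setting this equal to 184 gives Q = 57.5 and P = 241.5.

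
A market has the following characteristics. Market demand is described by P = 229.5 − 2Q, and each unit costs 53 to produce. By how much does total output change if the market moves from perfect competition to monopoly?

Under competition P = MC = 53, so Q = (229.5 − 53)/2 = 88.25.
A monopolist chooses Q where MR = MC. MR = 229.5 − 4Q; setting this equal to 53 gives Q = 44.125 and P = 141.25.
Change in total output: 44.125 − 88.25 = −44.125.

Q falls by 44.125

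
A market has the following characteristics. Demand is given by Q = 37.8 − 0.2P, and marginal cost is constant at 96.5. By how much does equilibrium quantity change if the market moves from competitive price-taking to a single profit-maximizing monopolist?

Inverting demand: P = 189 − 5Q.
Perfect competition: P = MC = 96.5, so 189 − 5Q = 96.5 and Q = 18.5.
The monopolist equates marginal revenue to marginal cost: 189 − 10Q = 96.5, so Q = 9.25. From demand, P = 142.75.
Change in equilibrium quantity: 9.25 − 18.5 = −9.25.

Equilibrium quantity falls by 9.25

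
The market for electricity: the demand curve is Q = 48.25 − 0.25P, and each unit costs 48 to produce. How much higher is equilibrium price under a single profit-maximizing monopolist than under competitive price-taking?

Inverting demand: P = 193 − 4Q.
Under competition P = MC = 48, so Q = (193 − 48)/4 = 36.25.
Monopoly sets MR = MC: 193 − 8Q = 48 ⇒ Q = 18.125, P = 193 − 4·18.125 = 120.5.
Change in equilibrium price: 120.5 − 48 = 72.5.

Equilibrium price rises by 72.5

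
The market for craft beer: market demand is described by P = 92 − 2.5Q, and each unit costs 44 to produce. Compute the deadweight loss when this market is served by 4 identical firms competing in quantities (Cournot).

DWL = 18.432

Under competition P = MC = 44, so Q = (92 − 44)/2.5 = 19.2.
In a 4-firm Cournot equilibrium, symmetry and the first-order condition give q = (92 − 44)/(12.5) = 3.84. So Q = 15.36 and P = 53.6.
DWL is the triangle between Q = 15.36 and Q = 19.2: ½·(19.2 − 15.36)·(53.6 − 44) = 18.432.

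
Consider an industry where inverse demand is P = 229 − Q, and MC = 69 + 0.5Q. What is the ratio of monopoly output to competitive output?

Q_m/Q_c = 0.6

Monopoly sets MR = MC: 229 − 2Q = 69 + 0.5Q ⇒ Q = 64, P = 229 − 64 = 165.
Under competition P = MC: 229 − Q = 69 + 0.5Q ⇒ Q = 320/3, P = 367/3.
Ratio Q_m/Q_c = 64/(320/3) = 0.6.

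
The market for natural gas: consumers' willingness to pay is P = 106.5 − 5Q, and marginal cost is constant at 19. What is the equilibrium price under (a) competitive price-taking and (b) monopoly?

Perfect competition: P = MC = 19, so 106.5 − 5Q = 19 and Q = 17.5.
The monopolist equates marginal revenue to marginal cost: 106.5 − 10Q = 19, so Q = 8.75. From demand, P = 62.75.

Competition: P = 19; Monopoly: P = 62.75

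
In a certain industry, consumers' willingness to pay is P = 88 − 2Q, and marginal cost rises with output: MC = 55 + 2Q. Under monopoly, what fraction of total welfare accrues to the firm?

The monopolist equates marginal revenue to marginal cost: 88 − 4Q = 55 + 2Q, so Q = 5.5. From demand, P = 77.
CS = ½·(88 − 77)·5.5 = 30.25.
PS = P·Q − VC(Q) = 77·5.5 − (55·5.5 + ½·2·5.5²) = 90.75.
Share captured = PS/TS = 90.75/121 = 0.75.

PS/TS = 0.75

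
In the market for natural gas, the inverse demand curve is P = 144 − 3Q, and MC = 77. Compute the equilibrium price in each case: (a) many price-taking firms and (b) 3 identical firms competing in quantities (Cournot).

Competition: P = 77; Cournot: P = 93.75

Competitive firms price at marginal cost: P = 77, giving Q = 67/3.
Cournot with 3 identical firms: the symmetric best-response condition is 144 − 12q = 77. Each firm produces q = 67/12, total output Q = 16.75, price P = 93.75.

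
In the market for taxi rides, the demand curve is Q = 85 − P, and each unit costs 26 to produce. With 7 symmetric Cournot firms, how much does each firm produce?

Inverting demand: P = 85 − Q.
In a 7-firm Cournot equilibrium, symmetry and the first-order condition give q = (85 − 26)/(8) = 7.375. So Q = 51.625 and P = 33.375.

q_i = 7.375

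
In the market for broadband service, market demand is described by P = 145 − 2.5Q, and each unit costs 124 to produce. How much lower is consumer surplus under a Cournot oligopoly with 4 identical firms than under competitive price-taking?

CS falls by 31.752

Perfect competition: P = MC = 124, so 145 − 2.5Q = 124 and Q = 8.4.
CS = ½·(145 − 124)·8.4 = 88.2.
With 4 symmetric Cournot firms, each firm's FOC gives 145 − 12.5q = 124, so q = 1.68, Q = 4·1.68 = 6.72, and P = 128.2.
CS = ½·(145 − 128.2)·6.72 = 56.448.
Change in consumer surplus: 56.448 − 88.2 = −31.752.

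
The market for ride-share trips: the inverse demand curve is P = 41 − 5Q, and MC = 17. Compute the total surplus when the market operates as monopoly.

A monopolist chooses Q where MR = MC. MR = 41 − 10Q; setting this equal to 17 gives Q = 2.4 and P = 29.
CS = ½·(41 − 29)·2.4 = 14.4; PS = (29 − 17)·2.4 = 28.8; TS = 43.2.

TS = 43.2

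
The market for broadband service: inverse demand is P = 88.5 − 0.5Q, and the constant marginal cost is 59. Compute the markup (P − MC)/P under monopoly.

The monopolist equates marginal revenue to marginal cost: 88.5 − Q = 59, so Q = 29.5. From demand, P = 73.75.
Lerner index = (P − MC)/P = (73.75 − 59)/73.75 = 0.2.

Lerner index = 0.2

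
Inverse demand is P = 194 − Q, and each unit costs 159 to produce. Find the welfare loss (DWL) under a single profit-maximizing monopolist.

Competitive firms price at marginal cost: P = 159, giving Q = 35.
A monopolist chooses Q where MR = MC. MR = 194 − 2Q; setting this equal to 159 gives Q = 17.5 and P = 176.5.
DWL is the triangle between Q = 17.5 and Q = 35: ½·(35 − 17.5)·(176.5 − 159) = 153.125.

DWL = 153.125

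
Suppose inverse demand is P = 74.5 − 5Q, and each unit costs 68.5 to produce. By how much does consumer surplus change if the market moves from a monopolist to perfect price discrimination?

The monopolist equates marginal revenue to marginal cost: 74.5 − 10Q = 68.5, so Q = 0.6. From demand, P = 71.5.
CS = ½·(74.5 − 71.5)·0.6 = 0.9.
Under first-degree price discrimination the firm charges each unit its demand price and produces up to where P = MC, i.e. Q = 1.2. Consumer surplus is zero; producer surplus equals total surplus.
CS = 0.
Change in consumer surplus: 0 − 0.9 = −0.9.

CS falls by 0.9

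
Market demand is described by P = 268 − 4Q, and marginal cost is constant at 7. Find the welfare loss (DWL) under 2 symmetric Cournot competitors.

DWL = 946.125

Competitive firms price at marginal cost: P = 7, giving Q = 65.25.
Cournot with 2 identical firms: the symmetric best-response condition is 268 − 12q = 7. Each firm produces q = 21.75, total output Q = 43.5, price P = 94.
DWL is the triangle between Q = 43.5 and Q = 65.25: ½·(65.25 − 43.5)·(94 − 7) = 946.125.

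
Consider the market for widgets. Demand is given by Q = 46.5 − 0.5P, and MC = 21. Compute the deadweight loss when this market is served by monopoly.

DWL = 324

Inverting demand: P = 93 − 2Q.
Competitive firms price at marginal cost: P = 21, giving Q = 36.
The monopolist equates marginal revenue to marginal cost: 93 − 4Q = 21, so Q = 18. From demand, P = 57.
DWL is the triangle between Q = 18 and Q = 36: ½·(36 − 18)·(57 − 21) = 324.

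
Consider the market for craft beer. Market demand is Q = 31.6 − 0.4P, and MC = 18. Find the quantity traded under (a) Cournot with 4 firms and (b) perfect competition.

Cournot: Q = 19.52; Competition: Q = 24.4

Inverting demand: P = 79 − 2.5Q.
With 4 symmetric Cournot firms, each firm's FOC gives 79 − 12.5q = 18, so q = 4.88, Q = 4·4.88 = 19.52, and P = 30.2.
Under competition P = MC = 18, so Q = (79 − 18)/2.5 = 24.4.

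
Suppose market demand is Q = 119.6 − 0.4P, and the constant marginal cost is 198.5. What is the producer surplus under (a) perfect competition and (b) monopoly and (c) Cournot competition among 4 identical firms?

Competition: PS = 0; Monopoly: PS = 1010.025; Cournot: PS = 646.416

Inverting demand: P = 299 − 2.5Q.
Competitive firms price at marginal cost: P = 198.5, giving Q = 40.2.
PS = (198.5 − 198.5)·40.2 = 0.
A monopolist chooses Q where MR = MC. MR = 299 − 5Q; setting this equal to 198.5 gives Q = 20.1 and P = 248.75.
PS = (248.75 − 198.5)·20.1 = 1010.025.
In a 4-firm Cournot equilibrium, symmetry and the first-order condition give q = (299 − 198.5)/(12.5) = 8.04. So Q = 32.16 and P = 218.6.
PS = (218.6 − 198.5)·32.16 = 646.416.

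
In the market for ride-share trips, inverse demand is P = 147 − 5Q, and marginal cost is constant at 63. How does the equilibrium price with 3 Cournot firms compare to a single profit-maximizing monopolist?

In a 3-firm Cournot equilibrium, symmetry and the first-order condition give q = (147 − 63)/(20) = 4.2. So Q = 12.6 and P = 84.
The monopolist equates marginal revenue to marginal cost: 147 − 10Q = 63, so Q = 8.4. From demand, P = 105.

Cournot: P = 84; Monopoly: P = 105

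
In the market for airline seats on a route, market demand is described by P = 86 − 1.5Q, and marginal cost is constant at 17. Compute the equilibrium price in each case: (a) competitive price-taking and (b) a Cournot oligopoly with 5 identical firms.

Competition: P = 17; Cournot: P = 28.5

Under competition P = MC = 17, so Q = (86 − 17)/1.5 = 46.
With 5 symmetric Cournot firms, each firm's FOC gives 86 − 9q = 17, so q = 23/3, Q = 5·23/3 = 115/3, and P = 28.5.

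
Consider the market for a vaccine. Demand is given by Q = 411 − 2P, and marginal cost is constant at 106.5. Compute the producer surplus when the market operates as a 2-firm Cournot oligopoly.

Inverting demand: P = 205.5 − 0.5Q.
In a 2-firm Cournot equilibrium, symmetry and the first-order condition give q = (205.5 − 106.5)/(1.5) = 66. So Q = 132 and P = 139.5.
PS = (139.5 − 106.5)·132 = 4356.

PS = 4356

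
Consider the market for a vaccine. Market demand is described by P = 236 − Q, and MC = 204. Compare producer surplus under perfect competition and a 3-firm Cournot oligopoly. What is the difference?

Under competition P = MC = 204, so Q = (236 − 204)/1 = 32.
PS = (204 − 204)·32 = 0.
In a 3-firm Cournot equilibrium, symmetry and the first-order condition give q = (236 − 204)/(4) = 8. So Q = 24 and P = 212.
PS = (212 − 204)·24 = 192.
Change in producer surplus: 192 − 0 = 192.

Producer surplus rises by 192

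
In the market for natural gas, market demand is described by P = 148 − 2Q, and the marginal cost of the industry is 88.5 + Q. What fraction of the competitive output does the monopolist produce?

Q_m/Q_c = 0.6

A monopolist chooses Q where MR = MC. MR = 148 − 4Q; setting this equal to 88.5 + Q gives Q = 11.9 and P = 124.2.
Under competition P = MC: 148 − 2Q = 88.5 + Q ⇒ Q = 119/6, P = 325/3.
Ratio Q_m/Q_c = 11.9/(119/6) = 0.6.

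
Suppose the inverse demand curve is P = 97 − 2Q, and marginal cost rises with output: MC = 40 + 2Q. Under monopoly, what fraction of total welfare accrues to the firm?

PS/TS = 0.75

A monopolist chooses Q where MR = MC. MR = 97 − 4Q; setting this equal to 40 + 2Q gives Q = 9.5 and P = 78.
CS = ½·(97 − 78)·9.5 = 90.25.
PS = P·Q − VC(Q) = 78·9.5 − (40·9.5 + ½·2·9.5²) = 270.75.
Share captured = PS/TS = 270.75/361 = 0.75.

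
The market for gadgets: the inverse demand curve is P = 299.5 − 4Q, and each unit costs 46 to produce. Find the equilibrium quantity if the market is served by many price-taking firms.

Competitive firms price at marginal cost: P = 46, giving Q = 63.375.

Q = 63.375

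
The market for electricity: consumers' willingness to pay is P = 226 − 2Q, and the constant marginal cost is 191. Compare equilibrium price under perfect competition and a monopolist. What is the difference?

Equilibrium price rises by 17.5

Competitive firms price at marginal cost: P = 191, giving Q = 17.5.
A monopolist chooses Q where MR = MC. MR = 226 − 4Q; setting this equal to 191 gives Q = 8.75 and P = 208.5.
Change in equilibrium price: 208.5 − 191 = 17.5.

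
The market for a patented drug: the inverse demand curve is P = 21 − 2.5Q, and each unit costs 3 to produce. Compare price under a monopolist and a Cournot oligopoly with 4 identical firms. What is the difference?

Monopoly sets MR = MC: 21 − 5Q = 3 ⇒ Q = 3.6, P = 21 − 2.5·3.6 = 12.
Cournot with 4 identical firms: the symmetric best-response condition is 21 − 12.5q = 3. Each firm produces q = 1.44, total output Q = 5.76, price P = 6.6.
Change in price: 6.6 − 12 = −5.4.

Price falls by 5.4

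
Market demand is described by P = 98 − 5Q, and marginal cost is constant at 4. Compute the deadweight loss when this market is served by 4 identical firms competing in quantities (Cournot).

Under competition P = MC = 4, so Q = (98 − 4)/5 = 18.8.
With 4 symmetric Cournot firms, each firm's FOC gives 98 − 25q = 4, so q = 3.76, Q = 4·3.76 = 15.04, and P = 22.8.
DWL is the triangle between Q = 15.04 and Q = 18.8: ½·(18.8 − 15.04)·(22.8 − 4) = 35.344.

DWL = 35.344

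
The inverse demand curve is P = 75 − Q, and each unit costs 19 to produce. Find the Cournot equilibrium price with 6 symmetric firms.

With 6 symmetric Cournot firms, each firm's FOC gives 75 − 7q = 19, so q = 8, Q = 6·8 = 48, and P = 27.

P = 27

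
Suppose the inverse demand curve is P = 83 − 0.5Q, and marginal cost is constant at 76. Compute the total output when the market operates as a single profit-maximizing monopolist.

Monopoly sets MR = MC: 83 − Q = 76 ⇒ Q = 7, P = 83 − 0.5·7 = 79.5.

Q = 7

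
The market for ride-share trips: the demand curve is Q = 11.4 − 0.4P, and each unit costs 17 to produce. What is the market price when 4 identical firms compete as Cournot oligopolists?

Inverting demand: P = 28.5 − 2.5Q.
Cournot with 4 identical firms: the symmetric best-response condition is 28.5 − 12.5q = 17. Each firm produces q = 0.92, total output Q = 3.68, price P = 19.3.

P = 19.3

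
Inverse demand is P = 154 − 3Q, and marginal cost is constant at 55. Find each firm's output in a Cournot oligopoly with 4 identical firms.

Cournot with 4 identical firms: the symmetric best-response condition is 154 − 15q = 55. Each firm produces q = 6.6, total output Q = 26.4, price P = 74.8.

q_i = 6.6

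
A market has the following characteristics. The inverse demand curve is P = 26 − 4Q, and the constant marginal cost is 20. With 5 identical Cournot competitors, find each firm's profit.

With 5 symmetric Cournot firms, each firm's FOC gives 26 − 24q = 20, so q = 0.25, Q = 5·0.25 = 1.25, and P = 21.
Each firm's profit = (21 − 20)·0.25 = 0.25.

π_i = 0.25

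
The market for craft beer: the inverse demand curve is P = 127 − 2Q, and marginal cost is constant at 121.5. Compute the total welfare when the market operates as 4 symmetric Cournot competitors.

In a 4-firm Cournot equilibrium, symmetry and the first-order condition give q = (127 − 121.5)/(10) = 0.55. So Q = 2.2 and P = 122.6.
CS = ½·(127 − 122.6)·2.2 = 4.84; PS = (122.6 − 121.5)·2.2 = 2.42; TS = 7.26.

TS = 7.26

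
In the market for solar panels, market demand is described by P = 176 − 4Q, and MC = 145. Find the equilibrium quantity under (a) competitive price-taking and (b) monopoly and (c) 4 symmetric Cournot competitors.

Competition: Q = 7.75; Monopoly: Q = 3.875; Cournot: Q = 6.2

Perfect competition: P = MC = 145, so 176 − 4Q = 145 and Q = 7.75.
A monopolist chooses Q where MR = MC. MR = 176 − 8Q; setting this equal to 145 gives Q = 3.875 and P = 160.5.
Cournot with 4 identical firms: the symmetric best-response condition is 176 − 20q = 145. Each firm produces q = 1.55, total output Q = 6.2, price P = 151.2.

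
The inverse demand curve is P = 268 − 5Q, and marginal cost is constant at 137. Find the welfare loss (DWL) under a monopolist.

DWL = 429.025

Competitive firms price at marginal cost: P = 137, giving Q = 26.2.
The monopolist equates marginal revenue to marginal cost: 268 − 10Q = 137, so Q = 13.1. From demand, P = 202.5.
DWL is the triangle between Q = 13.1 and Q = 26.2: ½·(26.2 − 13.1)·(202.5 − 137) = 429.025.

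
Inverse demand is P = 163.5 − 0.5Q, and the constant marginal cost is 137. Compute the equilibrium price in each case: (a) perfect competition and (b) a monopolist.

Competition: P = 137; Monopoly: P = 150.25

Competitive firms price at marginal cost: P = 137, giving Q = 53.
The monopolist equates marginal revenue to marginal cost: 163.5 − Q = 137, so Q = 26.5. From demand, P = 150.25.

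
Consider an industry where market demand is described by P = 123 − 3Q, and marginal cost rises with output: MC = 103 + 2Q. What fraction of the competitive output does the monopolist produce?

The monopolist equates marginal revenue to marginal cost: 123 − 6Q = 103 + 2Q, so Q = 2.5. From demand, P = 115.5.
Competitive equilibrium sets price equal to marginal cost: 123 − 3Q = 103 + 2Q, so Q = 4 and P = 111.
Ratio Q_m/Q_c = 2.5/4 = 0.625.

Q_m/Q_c = 0.625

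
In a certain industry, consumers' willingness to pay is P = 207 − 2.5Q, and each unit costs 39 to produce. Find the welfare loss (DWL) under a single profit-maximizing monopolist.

DWL = 1411.2

Under competition P = MC = 39, so Q = (207 − 39)/2.5 = 67.2.
Monopoly sets MR = MC: 207 − 5Q = 39 ⇒ Q = 33.6, P = 207 − 2.5·33.6 = 123.
DWL is the triangle between Q = 33.6 and Q = 67.2: ½·(67.2 − 33.6)·(123 − 39) = 1411.2.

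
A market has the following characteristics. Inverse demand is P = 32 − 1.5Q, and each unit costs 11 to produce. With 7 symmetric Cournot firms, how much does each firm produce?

q_i = 1.75

With 7 symmetric Cournot firms, each firm's FOC gives 32 − 12q = 11, so q = 1.75, Q = 7·1.75 = 12.25, and P = 13.625.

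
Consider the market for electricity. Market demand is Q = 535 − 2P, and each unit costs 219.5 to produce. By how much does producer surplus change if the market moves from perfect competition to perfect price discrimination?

Inverting demand: P = 267.5 − 0.5Q.
Competitive firms price at marginal cost: P = 219.5, giving Q = 96.
PS = (219.5 − 219.5)·96 = 0.
A perfectly discriminating monopolist sells every unit with P(Q) ≥ MC(Q), so output equals the competitive quantity Q = 96. Each buyer pays their reservation price, so CS = 0 and the firm captures all surplus.
PS = ½·(267.5 − 219.5)·96 = 2304.
Change in producer surplus: 2304 − 0 = 2304.

PS rises by 2304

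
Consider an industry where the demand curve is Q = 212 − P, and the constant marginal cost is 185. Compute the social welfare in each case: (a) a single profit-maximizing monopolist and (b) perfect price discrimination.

Monopoly: TS = 273.375; Perfect PD: TS = 364.5

Inverting demand: P = 212 − Q.
A monopolist chooses Q where MR = MC. MR = 212 − 2Q; setting this equal to 185 gives Q = 13.5 and P = 198.5.
CS = ½·(212 − 198.5)·13.5 = 91.125; PS = (198.5 − 185)·13.5 = 182.25; TS = 273.375.
With perfect price discrimination, output is the efficient level Q = 27 (where demand meets MC), but every buyer pays their willingness to pay: CS = 0 and PS = total surplus.
TS = 364.5 (equal to competitive TS).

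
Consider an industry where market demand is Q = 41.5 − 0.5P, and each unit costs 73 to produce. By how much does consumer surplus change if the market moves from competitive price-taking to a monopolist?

Consumer surplus falls by 18.75

Inverting demand: P = 83 − 2Q.
Competitive firms price at marginal cost: P = 73, giving Q = 5.
CS = ½·(83 − 73)·5 = 25.
Monopoly sets MR = MC: 83 − 4Q = 73 ⇒ Q = 2.5, P = 83 − 2·2.5 = 78.
CS = ½·(83 − 78)·2.5 = 6.25.
Change in consumer surplus: 6.25 − 25 = −18.75.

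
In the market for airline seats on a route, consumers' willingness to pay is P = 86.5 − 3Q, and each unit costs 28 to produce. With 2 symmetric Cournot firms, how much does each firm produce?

With 2 symmetric Cournot firms, each firm's FOC gives 86.5 − 9q = 28, so q = 6.5, Q = 2·6.5 = 13, and P = 47.5.

q_i = 6.5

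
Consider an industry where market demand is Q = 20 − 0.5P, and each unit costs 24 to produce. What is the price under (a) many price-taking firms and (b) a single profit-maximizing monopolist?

Competition: P = 24; Monopoly: P = 32

Inverting demand: P = 40 − 2Q.
Under competition P = MC = 24, so Q = (40 − 24)/2 = 8.
The monopolist equates marginal revenue to marginal cost: 40 − 4Q = 24, so Q = 4. From demand, P = 32.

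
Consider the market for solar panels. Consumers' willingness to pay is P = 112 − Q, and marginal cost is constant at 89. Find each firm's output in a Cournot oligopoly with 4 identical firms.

q_i = 4.6

In a 4-firm Cournot equilibrium, symmetry and the first-order condition give q = (112 − 89)/(5) = 4.6. So Q = 18.4 and P = 93.6.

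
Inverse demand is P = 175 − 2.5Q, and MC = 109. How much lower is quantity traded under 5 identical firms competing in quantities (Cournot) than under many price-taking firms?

Q falls by 4.4

Under competition P = MC = 109, so Q = (175 − 109)/2.5 = 26.4.
Cournot with 5 identical firms: the symmetric best-response condition is 175 − 15q = 109. Each firm produces q = 4.4, total output Q = 22, price P = 120.
Change in quantity traded: 22 − 26.4 = −4.4.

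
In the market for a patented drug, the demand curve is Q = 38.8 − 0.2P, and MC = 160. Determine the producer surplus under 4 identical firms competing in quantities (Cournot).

PS = 36.992

Inverting demand: P = 194 − 5Q.
In a 4-firm Cournot equilibrium, symmetry and the first-order condition give q = (194 − 160)/(25) = 1.36. So Q = 5.44 and P = 166.8.
PS = (166.8 − 160)·5.44 = 36.992.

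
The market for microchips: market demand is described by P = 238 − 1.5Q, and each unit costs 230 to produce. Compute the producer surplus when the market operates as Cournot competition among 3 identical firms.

PS = 8

Cournot with 3 identical firms: the symmetric best-response condition is 238 − 6q = 230. Each firm produces q = 4/3, total output Q = 4, price P = 232.
PS = (232 − 230)·4 = 8.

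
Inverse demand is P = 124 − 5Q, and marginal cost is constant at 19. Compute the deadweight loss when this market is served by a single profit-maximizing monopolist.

DWL = 275.625

Perfect competition: P = MC = 19, so 124 − 5Q = 19 and Q = 21.
A monopolist chooses Q where MR = MC. MR = 124 − 10Q; setting this equal to 19 gives Q = 10.5 and P = 71.5.
DWL is the triangle between Q = 10.5 and Q = 21: ½·(21 − 10.5)·(71.5 − 19) = 275.625.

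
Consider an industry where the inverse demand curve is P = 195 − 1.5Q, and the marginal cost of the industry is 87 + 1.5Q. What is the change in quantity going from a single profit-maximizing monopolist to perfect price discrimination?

Q rises by 12

Monopoly sets MR = MC: 195 − 3Q = 87 + 1.5Q ⇒ Q = 24, P = 195 − 1.5·24 = 159.
A perfectly discriminating monopolist sells every unit with P(Q) ≥ MC(Q), so output equals the competitive quantity Q = 36. Each buyer pays their reservation price, so CS = 0 and the firm captures all surplus.
Change in quantity: 36 − 24 = 12.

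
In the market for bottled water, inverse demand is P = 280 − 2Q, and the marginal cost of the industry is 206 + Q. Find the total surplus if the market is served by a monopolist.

A monopolist chooses Q where MR = MC. MR = 280 − 4Q; setting this equal to 206 + Q gives Q = 14.8 and P = 250.4.
CS = ½·(280 − 250.4)·14.8 = 219.04; PS = (250.4·14.8 − 206·14.8 − ½·1·14.8²) = 547.6; TS = 766.64.

TS = 766.64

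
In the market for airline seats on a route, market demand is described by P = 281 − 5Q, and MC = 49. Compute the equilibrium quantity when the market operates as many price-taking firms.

Q = 46.4

Perfect competition: P = MC = 49, so 281 − 5Q = 49 and Q = 46.4.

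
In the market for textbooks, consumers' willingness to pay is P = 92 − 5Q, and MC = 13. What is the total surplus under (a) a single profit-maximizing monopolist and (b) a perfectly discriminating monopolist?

The monopolist equates marginal revenue to marginal cost: 92 − 10Q = 13, so Q = 7.9. From demand, P = 52.5.
CS = ½·(92 − 52.5)·7.9 = 156.025; PS = (52.5 − 13)·7.9 = 312.05; TS = 468.075.
A perfectly discriminating monopolist sells every unit with P(Q) ≥ MC(Q), so output equals the competitive quantity Q = 15.8. Each buyer pays their reservation price, so CS = 0 and the firm captures all surplus.
TS = 624.1 (equal to competitive TS).

Monopoly: TS = 468.075; Perfect PD: TS = 624.1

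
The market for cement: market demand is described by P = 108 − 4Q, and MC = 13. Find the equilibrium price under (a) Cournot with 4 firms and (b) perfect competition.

In a 4-firm Cournot equilibrium, symmetry and the first-order condition give q = (108 − 13)/(20) = 4.75. So Q = 19 and P = 32.
Perfect competition: P = MC = 13, so 108 − 4Q = 13 and Q = 23.75.

Cournot: P = 32; Competition: P = 13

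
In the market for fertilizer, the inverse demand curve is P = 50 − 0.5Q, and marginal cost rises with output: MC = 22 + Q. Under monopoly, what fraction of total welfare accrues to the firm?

A monopolist chooses Q where MR = MC. MR = 50 − Q; setting this equal to 22 + Q gives Q = 14 and P = 43.
CS = ½·(50 − 43)·14 = 49.
PS = P·Q − VC(Q) = 43·14 − (22·14 + ½·1·14²) = 196.
Share captured = PS/TS = 196/245 = 0.8.

PS/TS = 0.8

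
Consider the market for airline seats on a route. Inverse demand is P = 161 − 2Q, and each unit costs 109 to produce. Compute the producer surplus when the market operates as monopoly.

PS = 338

The monopolist equates marginal revenue to marginal cost: 161 − 4Q = 109, so Q = 13. From demand, P = 135.
PS = (135 − 109)·13 = 338.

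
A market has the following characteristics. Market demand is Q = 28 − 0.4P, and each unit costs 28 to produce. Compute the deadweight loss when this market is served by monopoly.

DWL = 88.2

Inverting demand: P = 70 − 2.5Q.
Competitive firms price at marginal cost: P = 28, giving Q = 16.8.
A monopolist chooses Q where MR = MC. MR = 70 − 5Q; setting this equal to 28 gives Q = 8.4 and P = 49.
DWL is the triangle between Q = 8.4 and Q = 16.8: ½·(16.8 − 8.4)·(49 − 28) = 88.2.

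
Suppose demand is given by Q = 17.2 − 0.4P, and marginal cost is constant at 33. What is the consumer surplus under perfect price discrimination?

Inverting demand: P = 43 − 2.5Q.
Under first-degree price discrimination the firm charges each unit its demand price and produces up to where P = MC, i.e. Q = 4. Consumer surplus is zero; producer surplus equals total surplus.
CS = 0.

CS = 0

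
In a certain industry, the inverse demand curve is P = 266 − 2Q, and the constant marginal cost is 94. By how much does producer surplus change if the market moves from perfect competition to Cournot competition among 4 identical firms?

Competitive firms price at marginal cost: P = 94, giving Q = 86.
PS = (94 − 94)·86 = 0.
Cournot with 4 identical firms: the symmetric best-response condition is 266 − 10q = 94. Each firm produces q = 17.2, total output Q = 68.8, price P = 128.4.
PS = (128.4 − 94)·68.8 = 2366.72.
Change in producer surplus: 2366.72 − 0 = 2366.72.

Producer surplus rises by 2366.72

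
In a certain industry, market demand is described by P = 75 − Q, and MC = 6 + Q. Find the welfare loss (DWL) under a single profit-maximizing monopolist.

Under competition P = MC: 75 − Q = 6 + Q ⇒ Q = 34.5, P = 40.5.
The monopolist equates marginal revenue to marginal cost: 75 − 2Q = 6 + Q, so Q = 23. From demand, P = 52.
CS = ½·(75 − 40.5)·34.5 = 595.125; PS = (40.5·34.5 − 6·34.5 − ½·1·34.5²) = 595.125; TS = 1190.25.
CS = ½·(75 − 52)·23 = 264.5; PS = (52·23 − 6·23 − ½·1·23²) = 793.5; TS = 1058.
DWL = 1190.25 − 1058 = 132.25.

DWL = 132.25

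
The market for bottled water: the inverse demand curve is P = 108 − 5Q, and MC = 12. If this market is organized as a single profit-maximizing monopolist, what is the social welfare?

Monopoly sets MR = MC: 108 − 10Q = 12 ⇒ Q = 9.6, P = 108 − 5·9.6 = 60.
CS = ½·(108 − 60)·9.6 = 230.4; PS = (60 − 12)·9.6 = 460.8; TS = 691.2.

TS = 691.2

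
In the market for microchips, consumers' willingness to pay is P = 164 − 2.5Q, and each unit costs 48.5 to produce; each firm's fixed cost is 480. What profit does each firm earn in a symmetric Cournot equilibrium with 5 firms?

In a 5-firm Cournot equilibrium, symmetry and the first-order condition give q = (164 − 48.5)/(15) = 7.7. So Q = 38.5 and P = 67.75.
Each firm's profit = (67.75 − 48.5)·7.7 − 480 = −331.775.

π_i = −331.775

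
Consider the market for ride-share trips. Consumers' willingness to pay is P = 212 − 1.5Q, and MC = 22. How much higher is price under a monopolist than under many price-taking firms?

Competitive firms price at marginal cost: P = 22, giving Q = 380/3.
The monopolist equates marginal revenue to marginal cost: 212 − 3Q = 22, so Q = 190/3. From demand, P = 117.
Change in price: 117 − 22 = 95.

P rises by 95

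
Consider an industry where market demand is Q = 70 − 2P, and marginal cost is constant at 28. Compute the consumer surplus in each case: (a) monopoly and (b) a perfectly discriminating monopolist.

Monopoly: CS = 12.25; Perfect PD: CS = 0

Inverting demand: P = 35 − 0.5Q.
A monopolist chooses Q where MR = MC. MR = 35 − Q; setting this equal to 28 gives Q = 7 and P = 31.5.
CS = ½·(35 − 31.5)·7 = 12.25.
A perfectly discriminating monopolist sells every unit with P(Q) ≥ MC(Q), so output equals the competitive quantity Q = 14. Each buyer pays their reservation price, so CS = 0 and the firm captures all surplus.
CS = 0.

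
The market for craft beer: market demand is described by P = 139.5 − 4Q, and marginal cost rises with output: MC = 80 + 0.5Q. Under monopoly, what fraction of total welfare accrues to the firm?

The monopolist equates marginal revenue to marginal cost: 139.5 − 8Q = 80 + 0.5Q, so Q = 7. From demand, P = 111.5.
CS = ½·(139.5 − 111.5)·7 = 98.
PS = P·Q − VC(Q) = 111.5·7 − (80·7 + ½·0.5·7²) = 208.25.
Share captured = PS/TS = 208.25/306.25 = 0.68.

PS/TS = 0.68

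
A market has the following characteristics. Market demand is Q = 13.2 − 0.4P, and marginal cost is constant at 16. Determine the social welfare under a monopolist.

Inverting demand: P = 33 − 2.5Q.
Monopoly sets MR = MC: 33 − 5Q = 16 ⇒ Q = 3.4, P = 33 − 2.5·3.4 = 24.5.
CS = ½·(33 − 24.5)·3.4 = 14.45; PS = (24.5 − 16)·3.4 = 28.9; TS = 43.35.

TS = 43.35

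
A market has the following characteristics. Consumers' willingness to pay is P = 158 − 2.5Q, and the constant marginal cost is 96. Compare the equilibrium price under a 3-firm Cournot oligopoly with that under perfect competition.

In a 3-firm Cournot equilibrium, symmetry and the first-order condition give q = (158 − 96)/(10) = 6.2. So Q = 18.6 and P = 111.5.
Perfect competition: P = MC = 96, so 158 − 2.5Q = 96 and Q = 24.8.

Cournot: P = 111.5; Competition: P = 96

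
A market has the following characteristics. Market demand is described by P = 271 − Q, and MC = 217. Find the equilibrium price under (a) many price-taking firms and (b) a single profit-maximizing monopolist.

Competition: P = 217; Monopoly: P = 244

Perfect competition: P = MC = 217, so 271 − Q = 217 and Q = 54.
Monopoly sets MR = MC: 271 − 2Q = 217 ⇒ Q = 27, P = 271 − 27 = 244.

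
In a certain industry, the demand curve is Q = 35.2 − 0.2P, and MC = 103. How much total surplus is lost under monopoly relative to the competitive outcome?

Inverting demand: P = 176 − 5Q.
Perfect competition: P = MC = 103, so 176 − 5Q = 103 and Q = 14.6.
A monopolist chooses Q where MR = MC. MR = 176 − 10Q; setting this equal to 103 gives Q = 7.3 and P = 139.5.
DWL is the triangle between Q = 7.3 and Q = 14.6: ½·(14.6 − 7.3)·(139.5 − 103) = 133.225.

DWL = 133.225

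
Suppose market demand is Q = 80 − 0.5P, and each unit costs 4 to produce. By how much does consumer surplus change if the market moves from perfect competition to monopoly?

CS falls by 4563

Inverting demand: P = 160 − 2Q.
Under competition P = MC = 4, so Q = (160 − 4)/2 = 78.
CS = ½·(160 − 4)·78 = 6084.
Monopoly sets MR = MC: 160 − 4Q = 4 ⇒ Q = 39, P = 160 − 2·39 = 82.
CS = ½·(160 − 82)·39 = 1521.
Change in consumer surplus: 1521 − 6084 = −4563.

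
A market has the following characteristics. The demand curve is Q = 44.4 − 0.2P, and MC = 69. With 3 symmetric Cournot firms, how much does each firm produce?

Inverting demand: P = 222 − 5Q.
With 3 symmetric Cournot firms, each firm's FOC gives 222 − 20q = 69, so q = 7.65, Q = 3·7.65 = 22.95, and P = 107.25.

q_i = 7.65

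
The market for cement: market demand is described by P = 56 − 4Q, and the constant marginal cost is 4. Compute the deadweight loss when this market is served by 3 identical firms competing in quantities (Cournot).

Under competition P = MC = 4, so Q = (56 − 4)/4 = 13.
Cournot with 3 identical firms: the symmetric best-response condition is 56 − 16q = 4. Each firm produces q = 3.25, total output Q = 9.75, price P = 17.
DWL is the triangle between Q = 9.75 and Q = 13: ½·(13 − 9.75)·(17 − 4) = 21.125.

DWL = 21.125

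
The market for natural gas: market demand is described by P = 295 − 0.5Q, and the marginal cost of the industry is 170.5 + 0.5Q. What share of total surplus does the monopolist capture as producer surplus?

Monopoly sets MR = MC: 295 − Q = 170.5 + 0.5Q ⇒ Q = 83, P = 295 − 0.5·83 = 253.5.
CS = ½·(295 − 253.5)·83 = 1722.25.
PS = P·Q − VC(Q) = 253.5·83 − (170.5·83 + ½·0.5·83²) = 5166.75.
Share captured = PS/TS = 5166.75/6889 = 0.75.

PS/TS = 0.75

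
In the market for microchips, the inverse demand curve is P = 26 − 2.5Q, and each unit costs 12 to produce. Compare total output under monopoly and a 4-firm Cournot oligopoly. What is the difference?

The monopolist equates marginal revenue to marginal cost: 26 − 5Q = 12, so Q = 2.8. From demand, P = 19.
Cournot with 4 identical firms: the symmetric best-response condition is 26 − 12.5q = 12. Each firm produces q = 1.12, total output Q = 4.48, price P = 14.8.
Change in total output: 4.48 − 2.8 = 1.68.

Total output rises by 1.68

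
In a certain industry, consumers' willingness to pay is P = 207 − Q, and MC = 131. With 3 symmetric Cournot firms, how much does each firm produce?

Cournot with 3 identical firms: the symmetric best-response condition is 207 − 4q = 131. Each firm produces q = 19, total output Q = 57, price P = 150.

q_i = 19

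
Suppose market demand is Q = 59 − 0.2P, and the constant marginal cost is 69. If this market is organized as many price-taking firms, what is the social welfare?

TS = 5107.6

Inverting demand: P = 295 − 5Q.
Perfect competition: P = MC = 69, so 295 − 5Q = 69 and Q = 45.2.
CS = ½·(295 − 69)·45.2 = 5107.6; PS = (69 − 69)·45.2 = 0; TS = 5107.6.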